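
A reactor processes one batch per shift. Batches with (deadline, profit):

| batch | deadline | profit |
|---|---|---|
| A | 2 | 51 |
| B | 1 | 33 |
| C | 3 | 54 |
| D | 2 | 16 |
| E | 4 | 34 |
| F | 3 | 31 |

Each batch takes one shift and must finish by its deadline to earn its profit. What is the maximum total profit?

Take jobs in profit order; each goes to the latest open slot no later than its deadline.
Profit order: C=54 A=51 E=34 B=33 F=31 D=16
Assign: C→slot 3, A→slot 2, E→slot 4, B→slot 1, F skipped, D skipped.
Slots: [1:B] [2:A] [3:C] [4:E]
Profit = 33 + 51 + 54 + 34 = 172

172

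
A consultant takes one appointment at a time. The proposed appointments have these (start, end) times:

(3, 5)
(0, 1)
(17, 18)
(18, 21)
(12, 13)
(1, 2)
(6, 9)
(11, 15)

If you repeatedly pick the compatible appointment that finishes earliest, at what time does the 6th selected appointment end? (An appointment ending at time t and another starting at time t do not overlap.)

18

Sort by end time and greedily take each interval whose start is ≥ the last chosen end.
By end time: (0,1), (1,2), (3,5), (6,9), (12,13), (11,15), (17,18), (18,21).
Pick (0,1); next start ≥ 1 → (1,2); next start ≥ 2 → (3,5); next start ≥ 5 → (6,9); next start ≥ 9 → (12,13); next start ≥ 13 → (17,18); next start ≥ 18 → (18,21).
Selected: (0,1) (1,2) (3,5) (6,9) (12,13) (17,18) (18,21)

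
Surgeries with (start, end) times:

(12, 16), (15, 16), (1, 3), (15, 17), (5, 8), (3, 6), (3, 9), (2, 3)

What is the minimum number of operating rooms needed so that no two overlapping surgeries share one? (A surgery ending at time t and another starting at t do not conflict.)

3

Count concurrent intervals with a sweep; the peak is the room count.
starts: [1, 2, 3, 3, 5, 12, 15, 15]
ends:   [3, 3, 6, 8, 9, 16, 16, 17]
s1→1 s2→2 e3→1 e3→0 s3→1 s3→2 s5→3  — peak 3.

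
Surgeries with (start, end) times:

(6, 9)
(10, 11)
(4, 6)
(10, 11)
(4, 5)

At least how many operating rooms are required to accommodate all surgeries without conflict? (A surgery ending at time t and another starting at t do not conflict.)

2

The answer is the maximum number of intervals overlapping at any instant.
starts: [4, 4, 6, 10, 10]
ends:   [5, 6, 9, 11, 11]
s4→1 s4→2  — peak 2.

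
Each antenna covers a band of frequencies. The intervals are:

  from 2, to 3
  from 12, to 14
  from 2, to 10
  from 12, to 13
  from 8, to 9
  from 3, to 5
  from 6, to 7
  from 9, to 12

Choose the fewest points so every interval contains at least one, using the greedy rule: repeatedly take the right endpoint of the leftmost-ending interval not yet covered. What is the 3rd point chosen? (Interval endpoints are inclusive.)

By right end: [2,3]  [3,5]  [6,7]  [8,9]  [2,10]  [9,12]  [12,13]  [12,14]
[2,3] uncovered → point at 3; [6,7] uncovered → point at 7; [8,9] uncovered → point at 9; [12,13] uncovered → point at 13.
Points: 3, 7, 9, 13 (4 total).

9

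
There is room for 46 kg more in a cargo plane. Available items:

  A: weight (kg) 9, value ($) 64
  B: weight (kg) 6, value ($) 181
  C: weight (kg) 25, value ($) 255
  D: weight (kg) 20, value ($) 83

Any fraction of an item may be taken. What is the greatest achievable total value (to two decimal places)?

Greedy by value/weight ratio, highest first.
Order: B (181/6=30.17) > C (255/25=10.20) > A (64/9=7.11) > D (83/20=4.15)
Fill: take B (6 @ 181) → take C (25 @ 255) → take A (9 @ 64) → take 6/20 of D → 24.90; 46/46 used.
Total value = 524.90

524.90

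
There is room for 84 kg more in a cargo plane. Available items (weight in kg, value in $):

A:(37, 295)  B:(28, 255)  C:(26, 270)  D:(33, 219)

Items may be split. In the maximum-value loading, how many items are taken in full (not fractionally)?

2

Sort by value per unit weight and fill in that order.
Ratios (sorted): C 10.38, B 9.11, A 7.97, D 6.64
take C (26 @ 270); take B (28 @ 255); take 30/37 of A → 239.19. Capacity used 84/84.
2 item(s) taken whole; one partial (take 30/37 of A).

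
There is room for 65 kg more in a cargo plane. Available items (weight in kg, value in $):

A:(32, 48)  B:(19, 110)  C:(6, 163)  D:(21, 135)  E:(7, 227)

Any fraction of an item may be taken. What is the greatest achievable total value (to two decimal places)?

Greedy by value/weight ratio, highest first.
Order: E (227/7=32.43) > C (163/6=27.17) > D (135/21=6.43) > B (110/19=5.79) > A (48/32=1.50)
Fill: take E (7 @ 227) → take C (6 @ 163) → take D (21 @ 135) → take B (19 @ 110) → take 12/32 of A → 18.00; 65/65 used.
Total value = 653.00

653.00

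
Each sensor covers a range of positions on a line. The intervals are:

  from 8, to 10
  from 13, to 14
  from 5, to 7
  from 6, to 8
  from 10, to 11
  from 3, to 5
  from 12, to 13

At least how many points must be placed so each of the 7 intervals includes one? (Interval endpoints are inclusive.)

4

Sort by right endpoint; whenever an interval is uncovered, place a point at its right end.
Sorted: [3,5] [5,7] [6,8] [8,10] [10,11] [12,13] [13,14]
{[3,5],[5,7]} hit by 5; {[6,8],[8,10]} hit by 8; {[10,11]} hit by 11; {[12,13],[13,14]} hit by 13.
Points: 5, 8, 11, 13 (4 total).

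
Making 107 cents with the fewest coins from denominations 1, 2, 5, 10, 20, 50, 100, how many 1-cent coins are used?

0

107 = 1×100 + 1×5 + 1×2
Count of 1: 0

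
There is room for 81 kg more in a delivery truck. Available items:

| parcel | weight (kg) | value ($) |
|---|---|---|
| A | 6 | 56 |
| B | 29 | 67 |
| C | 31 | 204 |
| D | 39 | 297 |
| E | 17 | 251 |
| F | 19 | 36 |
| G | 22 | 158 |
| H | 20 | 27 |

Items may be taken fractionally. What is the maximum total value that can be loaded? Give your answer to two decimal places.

740.45

Sort by value per unit weight and fill in that order.
Order: E (251/17=14.76) > A (56/6=9.33) > D (297/39=7.62) > G (158/22=7.18) > C (204/31=6.58) > B (67/29=2.31) > F (36/19=1.89) > H (27/20=1.35)
Fill: take E (17 @ 251) → take A (6 @ 56) → take D (39 @ 297) → take 19/22 of G → 136.45; 81/81 used.
Total value = 740.45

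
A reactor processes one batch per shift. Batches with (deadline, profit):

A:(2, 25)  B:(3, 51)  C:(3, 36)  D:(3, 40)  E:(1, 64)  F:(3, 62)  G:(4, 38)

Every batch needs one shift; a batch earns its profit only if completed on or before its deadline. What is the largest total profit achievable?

215

Sort by profit descending; place each in the latest free slot ≤ its deadline.
By profit: E(d1,64), F(d3,62), B(d3,51), D(d3,40), G(d4,38), C(d3,36), A(d2,25)
E→slot 1; F→slot 3; B→slot 2; D skipped; G→slot 4; C skipped; A skipped.
Profit = 64 + 51 + 62 + 38 = 215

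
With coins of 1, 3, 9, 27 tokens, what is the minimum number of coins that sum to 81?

Use the largest denomination that fits, subtract, and repeat.
81 = 3×27
Total coins = 3 = 3

3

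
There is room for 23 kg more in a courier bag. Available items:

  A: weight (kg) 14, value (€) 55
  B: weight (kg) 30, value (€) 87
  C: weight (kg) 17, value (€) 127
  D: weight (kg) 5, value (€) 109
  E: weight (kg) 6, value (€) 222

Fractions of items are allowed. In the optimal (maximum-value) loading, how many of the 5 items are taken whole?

Greedy by value/weight ratio, highest first.
Order: E (222/6=37.00) > D (109/5=21.80) > C (127/17=7.47) > A (55/14=3.93) > B (87/30=2.90)
Fill: take E (6 @ 222) → take D (5 @ 109) → take 12/17 of C → 89.65; 23/23 used.
2 item(s) taken whole; one partial (take 12/17 of C).

2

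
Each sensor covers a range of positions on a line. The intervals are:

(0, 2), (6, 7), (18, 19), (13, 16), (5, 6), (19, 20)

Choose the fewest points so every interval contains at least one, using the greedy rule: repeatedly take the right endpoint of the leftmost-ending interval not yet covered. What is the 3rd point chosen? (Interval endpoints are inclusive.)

By right end: [0,2]  [5,6]  [6,7]  [13,16]  [18,19]  [19,20]
[0,2] uncovered → point at 2; [5,6] uncovered → point at 6; [13,16] uncovered → point at 16; [18,19] uncovered → point at 19.
Points: 2, 6, 16, 19 (4 total).

16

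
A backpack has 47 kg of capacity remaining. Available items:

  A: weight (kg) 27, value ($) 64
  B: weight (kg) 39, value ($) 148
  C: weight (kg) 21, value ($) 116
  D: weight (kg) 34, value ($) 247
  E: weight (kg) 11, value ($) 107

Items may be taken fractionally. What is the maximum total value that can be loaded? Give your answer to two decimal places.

Greedy by value/weight ratio, highest first.
Order: E (107/11=9.73) > D (247/34=7.26) > C (116/21=5.52) > B (148/39=3.79) > A (64/27=2.37)
Fill: take E (11 @ 107) → take D (34 @ 247) → take 2/21 of C → 11.05; 47/47 used.
Total value = 365.05

365.05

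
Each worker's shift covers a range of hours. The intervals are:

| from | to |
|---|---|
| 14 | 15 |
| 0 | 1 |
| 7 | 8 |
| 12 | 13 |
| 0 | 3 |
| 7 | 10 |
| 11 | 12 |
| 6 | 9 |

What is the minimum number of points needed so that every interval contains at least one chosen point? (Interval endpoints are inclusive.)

4

By right end: [0,1]  [0,3]  [7,8]  [6,9]  [7,10]  [11,12]  [12,13]  [14,15]
[0,1] uncovered → point at 1; [7,8] uncovered → point at 8; [11,12] uncovered → point at 12; [14,15] uncovered → point at 15.
Points: 1, 8, 12, 15 (4 total).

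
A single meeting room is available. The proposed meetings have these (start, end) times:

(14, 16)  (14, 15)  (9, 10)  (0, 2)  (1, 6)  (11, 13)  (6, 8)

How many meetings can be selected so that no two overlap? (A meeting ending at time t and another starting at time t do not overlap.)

5

Order by finish time; keep every interval that doesn't clash with the previous kept one.
By end time: (0,2), (1,6), (6,8), (9,10), (11,13), (14,15), (14,16).
Pick (0,2); next start ≥ 2 → (6,8); next start ≥ 8 → (9,10); next start ≥ 10 → (11,13); next start ≥ 13 → (14,15).
Selected 5 meetings.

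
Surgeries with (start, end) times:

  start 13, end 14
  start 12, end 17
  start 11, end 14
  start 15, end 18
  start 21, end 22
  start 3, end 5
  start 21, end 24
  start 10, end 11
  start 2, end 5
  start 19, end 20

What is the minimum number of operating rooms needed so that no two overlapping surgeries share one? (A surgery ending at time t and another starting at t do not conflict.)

3

Count concurrent intervals with a sweep; the peak is the room count.
Events (time:±→running): 2:+→1 3:+→2 5:-→1 5:-→0 10:+→1 11:-→0 11:+→1 12:+→2 13:+→3 … peak 3.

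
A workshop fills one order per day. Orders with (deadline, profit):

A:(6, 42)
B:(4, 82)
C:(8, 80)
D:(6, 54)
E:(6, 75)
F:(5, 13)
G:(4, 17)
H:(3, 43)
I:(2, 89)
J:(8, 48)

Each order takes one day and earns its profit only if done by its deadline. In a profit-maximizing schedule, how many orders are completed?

8

Take jobs in profit order; each goes to the latest open slot no later than its deadline.
By profit: I(d2,89), B(d4,82), C(d8,80), E(d6,75), D(d6,54), J(d8,48), H(d3,43), A(d6,42), G(d4,17), F(d5,13)
I→slot 2; B→slot 4; C→slot 8; E→slot 6; D→slot 5; J→slot 7; H→slot 3; A→slot 1; G skipped; F skipped.
8 of 10 scheduled.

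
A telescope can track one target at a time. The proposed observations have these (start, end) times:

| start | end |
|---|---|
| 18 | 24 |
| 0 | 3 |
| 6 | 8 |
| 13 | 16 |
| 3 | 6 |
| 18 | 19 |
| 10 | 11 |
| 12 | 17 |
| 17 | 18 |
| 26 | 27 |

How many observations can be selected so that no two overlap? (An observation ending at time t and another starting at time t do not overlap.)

Sort by end time and greedily take each interval whose start is ≥ the last chosen end.
Sorted by end: (0,3)  (3,6)  (6,8)  (10,11)  (13,16)  (12,17)  (17,18)  (18,19)  (18,24)  (26,27)
take (0,3); take (3,6); take (6,8); take (10,11); take (13,16); skip (12,17); take (17,18); take (18,19); take (26,27).
Selected 8 observations.

8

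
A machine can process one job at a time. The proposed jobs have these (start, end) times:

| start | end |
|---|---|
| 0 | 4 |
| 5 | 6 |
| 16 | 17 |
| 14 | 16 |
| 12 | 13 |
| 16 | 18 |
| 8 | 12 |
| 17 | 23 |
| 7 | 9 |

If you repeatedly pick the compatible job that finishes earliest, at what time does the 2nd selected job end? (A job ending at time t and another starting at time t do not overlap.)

6

Sorted by end: (0,4)  (5,6)  (7,9)  (8,12)  (12,13)  (14,16)  (16,17)  (16,18)  (17,23)
take (0,4); take (5,6); take (7,9); skip (8,12); take (12,13); take (14,16); take (16,17); skip (16,18); take (17,23).
Selected: (0,4) (5,6) (7,9) (12,13) (14,16) (16,17) (17,23)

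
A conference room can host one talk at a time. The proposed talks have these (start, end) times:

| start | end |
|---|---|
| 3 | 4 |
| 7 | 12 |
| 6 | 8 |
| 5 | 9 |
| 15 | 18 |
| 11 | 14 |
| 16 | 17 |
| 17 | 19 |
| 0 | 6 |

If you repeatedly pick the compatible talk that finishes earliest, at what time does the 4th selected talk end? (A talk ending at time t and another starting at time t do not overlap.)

17

Greedy by earliest finish: after sorting by end time, pick each interval compatible with the last pick.
Sorted by end: (3,4)  (0,6)  (6,8)  (5,9)  (7,12)  (11,14)  (16,17)  (15,18)  (17,19)
take (3,4); take (6,8); skip (5,9); skip (7,12); take (11,14); take (16,17); take (17,19).
Selected: (3,4) (6,8) (11,14) (16,17) (17,19)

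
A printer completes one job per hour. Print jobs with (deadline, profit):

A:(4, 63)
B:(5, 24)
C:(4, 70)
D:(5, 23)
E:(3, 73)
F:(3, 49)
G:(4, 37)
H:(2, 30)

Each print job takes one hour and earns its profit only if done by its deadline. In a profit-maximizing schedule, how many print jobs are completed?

Take jobs in profit order; each goes to the latest open slot no later than its deadline.
Profit order: E=73 C=70 A=63 F=49 G=37 H=30 B=24 D=23
Assign: E→slot 3, C→slot 4, A→slot 2, F→slot 1, G skipped, H skipped, B→slot 5, D skipped.
Slots: [1:F] [2:A] [3:E] [4:C] [5:B]
5 of 8 scheduled.

5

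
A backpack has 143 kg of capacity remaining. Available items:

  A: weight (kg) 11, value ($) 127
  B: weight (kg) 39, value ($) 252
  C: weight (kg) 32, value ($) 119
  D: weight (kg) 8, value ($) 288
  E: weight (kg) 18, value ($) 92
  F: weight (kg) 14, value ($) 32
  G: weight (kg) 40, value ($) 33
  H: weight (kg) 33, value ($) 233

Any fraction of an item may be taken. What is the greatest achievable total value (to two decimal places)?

Ratios (sorted): D 36.00, A 11.55, H 7.06, B 6.46, E 5.11, C 3.72, F 2.29, G 0.82
take D (8 @ 288); take A (11 @ 127); take H (33 @ 233); take B (39 @ 252); take E (18 @ 92); take C (32 @ 119); take 2/14 of F → 4.57. Capacity used 143/143.
Total value = 1115.57

1115.57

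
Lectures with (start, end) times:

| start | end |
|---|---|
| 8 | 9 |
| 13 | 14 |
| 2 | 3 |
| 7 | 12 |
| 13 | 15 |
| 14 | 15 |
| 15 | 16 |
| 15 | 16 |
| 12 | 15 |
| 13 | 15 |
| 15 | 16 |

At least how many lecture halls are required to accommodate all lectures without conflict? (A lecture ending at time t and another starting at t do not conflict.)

4

Count concurrent intervals with a sweep; the peak is the room count.
Events (time:±→running): 2:+→1 3:-→0 7:+→1 8:+→2 9:-→1 12:-→0 12:+→1 13:+→2 13:+→3 13:+→4 … peak 4.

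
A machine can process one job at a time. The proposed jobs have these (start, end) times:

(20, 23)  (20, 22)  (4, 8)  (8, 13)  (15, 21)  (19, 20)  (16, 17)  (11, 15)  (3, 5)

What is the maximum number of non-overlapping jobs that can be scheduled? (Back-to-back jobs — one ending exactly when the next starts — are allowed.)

5

By end time: (3,5), (4,8), (8,13), (11,15), (16,17), (19,20), (15,21), (20,22), (20,23).
Pick (3,5); next start ≥ 5 → (8,13); next start ≥ 13 → (16,17); next start ≥ 17 → (19,20); next start ≥ 20 → (20,22).
Selected 5 jobs.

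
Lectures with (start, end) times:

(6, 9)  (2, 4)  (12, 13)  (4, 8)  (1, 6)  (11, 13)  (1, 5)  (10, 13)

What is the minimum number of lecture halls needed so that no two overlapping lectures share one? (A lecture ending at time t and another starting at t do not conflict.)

3

The answer is the maximum number of intervals overlapping at any instant.
Events (time:±→running): 1:+→1 1:+→2 2:+→3 … peak 3.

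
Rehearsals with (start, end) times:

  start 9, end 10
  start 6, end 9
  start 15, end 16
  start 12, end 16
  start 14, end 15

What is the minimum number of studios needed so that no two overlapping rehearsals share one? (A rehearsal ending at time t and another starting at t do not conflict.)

2

starts: [6, 9, 12, 14, 15]
ends:   [9, 10, 15, 16, 16]
s6→1 e9→0 s9→1 e10→0 s12→1 s14→2  — peak 2.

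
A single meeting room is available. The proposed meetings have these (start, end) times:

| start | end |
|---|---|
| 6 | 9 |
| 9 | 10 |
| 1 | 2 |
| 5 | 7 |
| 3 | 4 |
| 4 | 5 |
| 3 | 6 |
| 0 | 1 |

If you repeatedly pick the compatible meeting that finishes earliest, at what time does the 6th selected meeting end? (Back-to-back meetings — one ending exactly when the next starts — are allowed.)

10

By end time: (0,1), (1,2), (3,4), (4,5), (3,6), (5,7), (6,9), (9,10).
Pick (0,1); next start ≥ 1 → (1,2); next start ≥ 2 → (3,4); next start ≥ 4 → (4,5); next start ≥ 5 → (5,7); next start ≥ 7 → (9,10).
Selected: (0,1) (1,2) (3,4) (4,5) (5,7) (9,10)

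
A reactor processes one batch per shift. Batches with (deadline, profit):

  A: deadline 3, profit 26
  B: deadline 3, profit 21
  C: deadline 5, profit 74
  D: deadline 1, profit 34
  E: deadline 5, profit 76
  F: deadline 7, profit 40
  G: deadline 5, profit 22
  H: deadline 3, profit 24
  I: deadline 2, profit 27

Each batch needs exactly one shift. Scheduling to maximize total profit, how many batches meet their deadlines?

Profit order: E=76 C=74 F=40 D=34 I=27 A=26 H=24 G=22 B=21
Assign: E→slot 5, C→slot 4, F→slot 7, D→slot 1, I→slot 2, A→slot 3, H skipped, G skipped, B skipped.
Slots: [1:D] [2:I] [3:A] [4:C] [5:E] [7:F]
6 of 9 scheduled.

6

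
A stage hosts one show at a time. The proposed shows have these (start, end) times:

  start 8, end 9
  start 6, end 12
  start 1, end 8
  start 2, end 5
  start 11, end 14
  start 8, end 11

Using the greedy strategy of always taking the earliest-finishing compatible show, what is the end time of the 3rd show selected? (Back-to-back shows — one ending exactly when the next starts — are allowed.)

Greedy by earliest finish: after sorting by end time, pick each interval compatible with the last pick.
By end time: (2,5), (1,8), (8,9), (8,11), (6,12), (11,14).
Pick (2,5); next start ≥ 5 → (8,9); next start ≥ 9 → (11,14).
Selected: (2,5) (8,9) (11,14)

14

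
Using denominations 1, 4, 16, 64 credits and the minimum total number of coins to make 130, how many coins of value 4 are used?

Greedy: take as many of the largest coin as possible, then repeat with the remainder.
130 = 2×64 + 2×1
Count of 4: 0

0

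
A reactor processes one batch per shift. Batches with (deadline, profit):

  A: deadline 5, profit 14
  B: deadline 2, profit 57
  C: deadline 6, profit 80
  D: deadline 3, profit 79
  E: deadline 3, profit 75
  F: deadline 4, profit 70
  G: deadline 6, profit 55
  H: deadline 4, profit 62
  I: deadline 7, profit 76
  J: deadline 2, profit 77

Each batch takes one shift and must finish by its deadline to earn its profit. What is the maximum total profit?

512

Take jobs in profit order; each goes to the latest open slot no later than its deadline.
Profit order: C=80 D=79 J=77 I=76 E=75 F=70 H=62 B=57 G=55 A=14
Assign: C→slot 6, D→slot 3, J→slot 2, I→slot 7, E→slot 1, F→slot 4, H skipped, B skipped, G→slot 5, A skipped.
Slots: [1:E] [2:J] [3:D] [4:F] [5:G] [6:C] [7:I]
Profit = 75 + 77 + 79 + 70 + 55 + 80 + 76 = 512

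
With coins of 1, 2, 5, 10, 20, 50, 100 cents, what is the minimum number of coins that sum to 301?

4

Greedy: take as many of the largest coin as possible, then repeat with the remainder.
301 = 3×100 + 1×1
Total coins = 3 + 1 = 4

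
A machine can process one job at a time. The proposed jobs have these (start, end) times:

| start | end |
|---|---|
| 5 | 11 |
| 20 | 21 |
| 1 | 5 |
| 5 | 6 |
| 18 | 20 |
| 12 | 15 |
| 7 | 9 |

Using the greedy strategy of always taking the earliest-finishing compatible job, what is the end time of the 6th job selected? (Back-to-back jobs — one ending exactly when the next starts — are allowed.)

21

By end time: (1,5), (5,6), (7,9), (5,11), (12,15), (18,20), (20,21).
Pick (1,5); next start ≥ 5 → (5,6); next start ≥ 6 → (7,9); next start ≥ 9 → (12,15); next start ≥ 15 → (18,20); next start ≥ 20 → (20,21).
Selected: (1,5) (5,6) (7,9) (12,15) (18,20) (20,21)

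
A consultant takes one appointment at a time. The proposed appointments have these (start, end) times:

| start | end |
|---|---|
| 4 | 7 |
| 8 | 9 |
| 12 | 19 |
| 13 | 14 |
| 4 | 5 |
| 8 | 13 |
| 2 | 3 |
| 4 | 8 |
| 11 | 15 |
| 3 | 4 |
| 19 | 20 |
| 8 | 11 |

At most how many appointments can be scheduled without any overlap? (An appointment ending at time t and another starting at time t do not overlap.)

Sorted by end: (2,3)  (3,4)  (4,5)  (4,7)  (4,8)  (8,9)  (8,11)  (8,13)  (13,14)  (11,15)  (12,19)  (19,20)
take (2,3); take (3,4); take (4,5); skip (4,8); take (8,9); take (13,14); skip (11,15); take (19,20).
Selected 6 appointments.

6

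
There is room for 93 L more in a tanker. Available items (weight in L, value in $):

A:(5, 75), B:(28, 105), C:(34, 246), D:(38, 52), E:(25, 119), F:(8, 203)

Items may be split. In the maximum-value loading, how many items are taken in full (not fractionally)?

4

Order: F (203/8=25.38) > A (75/5=15.00) > C (246/34=7.24) > E (119/25=4.76) > B (105/28=3.75) > D (52/38=1.37)
Fill: take F (8 @ 203) → take A (5 @ 75) → take C (34 @ 246) → take E (25 @ 119) → take 21/28 of B → 78.75; 93/93 used.
4 item(s) taken whole; one partial (take 21/28 of B).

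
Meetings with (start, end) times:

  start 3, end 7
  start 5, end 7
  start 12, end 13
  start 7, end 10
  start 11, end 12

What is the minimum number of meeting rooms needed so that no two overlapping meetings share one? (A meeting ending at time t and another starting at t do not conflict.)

2

The answer is the maximum number of intervals overlapping at any instant.
starts: [3, 5, 7, 11, 12]
ends:   [7, 7, 10, 12, 13]
s3→1 s5→2  — peak 2.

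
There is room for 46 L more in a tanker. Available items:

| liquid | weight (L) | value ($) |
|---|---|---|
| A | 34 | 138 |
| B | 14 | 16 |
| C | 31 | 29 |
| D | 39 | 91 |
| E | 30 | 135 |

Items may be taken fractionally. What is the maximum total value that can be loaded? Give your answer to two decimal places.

199.94

Sort by value per unit weight and fill in that order.
Ratios (sorted): E 4.50, A 4.06, D 2.33, B 1.14, C 0.94
take E (30 @ 135); take 16/34 of A → 64.94. Capacity used 46/46.
Total value = 199.94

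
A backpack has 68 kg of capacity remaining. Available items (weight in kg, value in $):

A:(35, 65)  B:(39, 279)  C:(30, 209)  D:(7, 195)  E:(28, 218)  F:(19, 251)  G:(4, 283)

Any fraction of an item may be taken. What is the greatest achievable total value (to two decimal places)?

1018.54

Order: G (283/4=70.75) > D (195/7=27.86) > F (251/19=13.21) > E (218/28=7.79) > B (279/39=7.15) > C (209/30=6.97) > A (65/35=1.86)
Fill: take G (4 @ 283) → take D (7 @ 195) → take F (19 @ 251) → take E (28 @ 218) → take 10/39 of B → 71.54; 68/68 used.
Total value = 1018.54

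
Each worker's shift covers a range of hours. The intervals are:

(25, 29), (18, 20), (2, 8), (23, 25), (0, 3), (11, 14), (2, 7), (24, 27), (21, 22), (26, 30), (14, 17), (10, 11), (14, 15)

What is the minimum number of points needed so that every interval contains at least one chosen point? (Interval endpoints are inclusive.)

Process intervals by earliest right end; each time one isn't hit yet, stab at its right endpoint.
Sorted: [0,3] [2,7] [2,8] [10,11] [11,14] [14,15] [14,17] [18,20] [21,22] [23,25] [24,27] [25,29] [26,30]
{[0,3],[2,7],[2,8]} hit by 3; {[10,11],[11,14]} hit by 11; {[14,15],[14,17]} hit by 15; {[18,20]} hit by 20; {[21,22]} hit by 22; {[23,25],[24,27],[25,29]} hit by 25; {[26,30]} hit by 30.
Points: 3, 11, 15, 20, 22, 25, 30 (7 total).

7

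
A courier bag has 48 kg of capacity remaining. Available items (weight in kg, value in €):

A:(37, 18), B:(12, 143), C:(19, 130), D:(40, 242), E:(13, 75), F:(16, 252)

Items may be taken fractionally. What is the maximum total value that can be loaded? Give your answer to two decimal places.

Sort by value per unit weight and fill in that order.
Order: F (252/16=15.75) > B (143/12=11.92) > C (130/19=6.84) > D (242/40=6.05) > E (75/13=5.77) > A (18/37=0.49)
Fill: take F (16 @ 252) → take B (12 @ 143) → take C (19 @ 130) → take 1/40 of D → 6.05; 48/48 used.
Total value = 531.05

531.05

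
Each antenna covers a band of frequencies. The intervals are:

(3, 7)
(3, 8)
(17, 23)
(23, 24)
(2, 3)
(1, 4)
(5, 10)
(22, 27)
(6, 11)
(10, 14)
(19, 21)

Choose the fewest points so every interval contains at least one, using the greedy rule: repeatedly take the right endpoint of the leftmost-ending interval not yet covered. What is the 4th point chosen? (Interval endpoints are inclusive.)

By right end: [2,3]  [1,4]  [3,7]  [3,8]  [5,10]  [6,11]  [10,14]  [19,21]  [17,23]  [23,24]  [22,27]
[2,3] uncovered → point at 3; [5,10] uncovered → point at 10; [19,21] uncovered → point at 21; [23,24] uncovered → point at 24.
Points: 3, 10, 21, 24 (4 total).

24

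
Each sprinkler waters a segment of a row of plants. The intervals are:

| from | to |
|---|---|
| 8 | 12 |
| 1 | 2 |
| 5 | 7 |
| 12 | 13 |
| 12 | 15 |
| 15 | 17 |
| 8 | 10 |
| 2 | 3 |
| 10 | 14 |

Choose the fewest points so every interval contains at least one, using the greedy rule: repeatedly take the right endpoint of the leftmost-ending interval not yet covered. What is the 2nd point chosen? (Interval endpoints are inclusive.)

7

Sorted: [1,2] [2,3] [5,7] [8,10] [8,12] [12,13] [10,14] [12,15] [15,17]
{[1,2],[2,3]} hit by 2; {[5,7]} hit by 7; {[8,10],[8,12]} hit by 10; {[12,13],[10,14],[12,15]} hit by 13; {[15,17]} hit by 17.
Points: 2, 7, 10, 13, 17 (5 total).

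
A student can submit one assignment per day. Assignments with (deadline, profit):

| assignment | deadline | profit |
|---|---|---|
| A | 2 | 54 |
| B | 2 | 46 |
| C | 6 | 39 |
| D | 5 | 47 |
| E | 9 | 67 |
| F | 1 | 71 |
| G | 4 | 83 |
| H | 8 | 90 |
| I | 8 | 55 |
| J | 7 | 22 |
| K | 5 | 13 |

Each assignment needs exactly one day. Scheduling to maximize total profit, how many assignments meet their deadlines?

9

Take jobs in profit order; each goes to the latest open slot no later than its deadline.
Profit order: H=90 G=83 F=71 E=67 I=55 A=54 D=47 B=46 C=39 J=22 K=13
Assign: H→slot 8, G→slot 4, F→slot 1, E→slot 9, I→slot 7, A→slot 2, D→slot 5, B skipped, C→slot 6, J→slot 3, K skipped.
Slots: [1:F] [2:A] [3:J] [4:G] [5:D] [6:C] [7:I] [8:H] [9:E]
9 of 11 scheduled.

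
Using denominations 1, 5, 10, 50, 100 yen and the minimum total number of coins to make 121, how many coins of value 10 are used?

2

121 − 1×100→21 − 2×10→1 − 1×1→0
Count of 10: 2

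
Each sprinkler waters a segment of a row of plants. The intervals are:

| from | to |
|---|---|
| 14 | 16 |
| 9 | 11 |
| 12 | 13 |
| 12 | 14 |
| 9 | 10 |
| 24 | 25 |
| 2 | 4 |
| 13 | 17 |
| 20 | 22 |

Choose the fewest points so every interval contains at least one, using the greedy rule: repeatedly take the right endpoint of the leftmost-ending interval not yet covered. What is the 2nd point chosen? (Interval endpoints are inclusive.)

10

Sort by right endpoint; whenever an interval is uncovered, place a point at its right end.
Sorted: [2,4] [9,10] [9,11] [12,13] [12,14] [14,16] [13,17] [20,22] [24,25]
{[2,4]} hit by 4; {[9,10],[9,11]} hit by 10; {[12,13],[12,14]} hit by 13; {[14,16],[13,17]} hit by 16; {[20,22]} hit by 22; {[24,25]} hit by 25.
Points: 4, 10, 13, 16, 22, 25 (6 total).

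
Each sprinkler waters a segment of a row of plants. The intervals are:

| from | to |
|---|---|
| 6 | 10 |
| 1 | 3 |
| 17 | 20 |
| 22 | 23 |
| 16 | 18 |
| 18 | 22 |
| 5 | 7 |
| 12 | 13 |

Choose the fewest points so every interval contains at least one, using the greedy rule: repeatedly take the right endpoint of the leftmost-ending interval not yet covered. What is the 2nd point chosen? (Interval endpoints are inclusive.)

Process intervals by earliest right end; each time one isn't hit yet, stab at its right endpoint.
By right end: [1,3]  [5,7]  [6,10]  [12,13]  [16,18]  [17,20]  [18,22]  [22,23]
[1,3] uncovered → point at 3; [5,7] uncovered → point at 7; [12,13] uncovered → point at 13; [16,18] uncovered → point at 18; [22,23] uncovered → point at 23.
Points: 3, 7, 13, 18, 23 (5 total).

7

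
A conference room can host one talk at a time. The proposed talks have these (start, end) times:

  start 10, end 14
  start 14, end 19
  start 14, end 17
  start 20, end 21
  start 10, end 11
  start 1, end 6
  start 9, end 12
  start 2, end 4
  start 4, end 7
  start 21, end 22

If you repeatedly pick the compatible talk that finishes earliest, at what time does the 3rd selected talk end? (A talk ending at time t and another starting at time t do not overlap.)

11

Order by finish time; keep every interval that doesn't clash with the previous kept one.
Sorted by end: (2,4)  (1,6)  (4,7)  (10,11)  (9,12)  (10,14)  (14,17)  (14,19)  (20,21)  (21,22)
take (2,4); take (4,7); take (10,11); take (14,17); take (20,21); take (21,22).
Selected: (2,4) (4,7) (10,11) (14,17) (20,21) (21,22)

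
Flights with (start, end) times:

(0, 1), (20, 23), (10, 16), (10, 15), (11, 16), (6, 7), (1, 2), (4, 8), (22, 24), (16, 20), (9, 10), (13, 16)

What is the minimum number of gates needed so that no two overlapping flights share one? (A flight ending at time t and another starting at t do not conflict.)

4

The answer is the maximum number of intervals overlapping at any instant.
starts: [0, 1, 4, 6, 9, 10, 10, 11, 13, 16, 20, 22]
ends:   [1, 2, 7, 8, 10, 15, 16, 16, 16, 20, 23, 24]
s0→1 e1→0 s1→1 e2→0 s4→1 s6→2 e7→1 e8→0 s9→1 e10→0 s10→1 s10→2 s11→3 s13→4  — peak 4.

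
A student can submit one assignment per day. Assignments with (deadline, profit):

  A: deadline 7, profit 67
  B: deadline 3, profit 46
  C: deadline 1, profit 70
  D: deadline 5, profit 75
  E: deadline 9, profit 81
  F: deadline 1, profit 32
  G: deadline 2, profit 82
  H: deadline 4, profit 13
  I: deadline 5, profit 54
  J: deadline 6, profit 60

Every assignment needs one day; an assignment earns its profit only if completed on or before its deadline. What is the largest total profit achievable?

535

Sort by profit descending; place each in the latest free slot ≤ its deadline.
By profit: G(d2,82), E(d9,81), D(d5,75), C(d1,70), A(d7,67), J(d6,60), I(d5,54), B(d3,46), F(d1,32), H(d4,13)
G→slot 2; E→slot 9; D→slot 5; C→slot 1; A→slot 7; J→slot 6; I→slot 4; B→slot 3; F skipped; H skipped.
Profit = 70 + 82 + 46 + 54 + 75 + 60 + 67 + 81 = 535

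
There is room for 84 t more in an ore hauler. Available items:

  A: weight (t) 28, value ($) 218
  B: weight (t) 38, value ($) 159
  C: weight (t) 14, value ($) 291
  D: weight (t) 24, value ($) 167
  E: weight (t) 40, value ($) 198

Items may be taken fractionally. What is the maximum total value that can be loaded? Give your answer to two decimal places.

Greedy by value/weight ratio, highest first.
Ratios (sorted): C 20.79, A 7.79, D 6.96, E 4.95, B 4.18
take C (14 @ 291); take A (28 @ 218); take D (24 @ 167); take 18/40 of E → 89.10. Capacity used 84/84.
Total value = 765.10

765.10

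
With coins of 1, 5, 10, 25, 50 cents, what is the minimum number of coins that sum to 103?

Use the largest denomination that fits, subtract, and repeat.
103 = 2×50 + 3×1
Total coins = 2 + 3 = 5

5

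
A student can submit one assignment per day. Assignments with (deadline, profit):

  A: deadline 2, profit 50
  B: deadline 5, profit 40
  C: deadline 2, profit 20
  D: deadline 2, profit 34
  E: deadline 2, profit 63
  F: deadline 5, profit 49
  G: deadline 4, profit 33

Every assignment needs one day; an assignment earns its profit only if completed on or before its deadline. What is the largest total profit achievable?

By profit: E(d2,63), A(d2,50), F(d5,49), B(d5,40), D(d2,34), G(d4,33), C(d2,20)
E→slot 2; A→slot 1; F→slot 5; B→slot 4; D skipped; G→slot 3; C skipped.
Profit = 50 + 63 + 33 + 40 + 49 = 235

235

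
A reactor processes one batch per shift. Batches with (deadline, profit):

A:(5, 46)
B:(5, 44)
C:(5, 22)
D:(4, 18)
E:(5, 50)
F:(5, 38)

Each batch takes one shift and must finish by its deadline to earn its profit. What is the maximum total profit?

200

Sort by profit descending; place each in the latest free slot ≤ its deadline.
Profit order: E=50 A=46 B=44 F=38 C=22 D=18
Assign: E→slot 5, A→slot 4, B→slot 3, F→slot 2, C→slot 1, D skipped.
Slots: [1:C] [2:F] [3:B] [4:A] [5:E]
Profit = 22 + 38 + 44 + 46 + 50 = 200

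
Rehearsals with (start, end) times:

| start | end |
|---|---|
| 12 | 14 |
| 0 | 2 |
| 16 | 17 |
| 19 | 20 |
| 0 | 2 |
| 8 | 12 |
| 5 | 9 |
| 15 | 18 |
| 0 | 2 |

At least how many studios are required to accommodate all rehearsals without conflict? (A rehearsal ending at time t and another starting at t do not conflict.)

starts: [0, 0, 0, 5, 8, 12, 15, 16, 19]
ends:   [2, 2, 2, 9, 12, 14, 17, 18, 20]
s0→1 s0→2 s0→3  — peak 3.

3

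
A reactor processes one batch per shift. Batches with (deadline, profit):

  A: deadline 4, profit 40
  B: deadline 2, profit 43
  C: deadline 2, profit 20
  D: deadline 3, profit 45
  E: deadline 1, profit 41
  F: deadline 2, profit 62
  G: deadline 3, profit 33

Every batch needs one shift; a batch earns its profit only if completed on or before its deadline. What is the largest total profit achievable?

190

Sort by profit descending; place each in the latest free slot ≤ its deadline.
Profit order: F=62 D=45 B=43 E=41 A=40 G=33 C=20
Assign: F→slot 2, D→slot 3, B→slot 1, E skipped, A→slot 4, G skipped, C skipped.
Slots: [1:B] [2:F] [3:D] [4:A]
Profit = 43 + 62 + 45 + 40 = 190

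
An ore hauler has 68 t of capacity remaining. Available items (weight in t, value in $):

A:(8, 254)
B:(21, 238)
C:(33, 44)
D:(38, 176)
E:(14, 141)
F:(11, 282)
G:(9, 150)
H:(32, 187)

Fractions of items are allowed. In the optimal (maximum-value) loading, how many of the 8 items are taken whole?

5

Ratios (sorted): A 31.75, F 25.64, G 16.67, B 11.33, E 10.07, H 5.84, D 4.63, C 1.33
take A (8 @ 254); take F (11 @ 282); take G (9 @ 150); take B (21 @ 238); take E (14 @ 141); take 5/32 of H → 29.22. Capacity used 68/68.
5 item(s) taken whole; one partial (take 5/32 of H).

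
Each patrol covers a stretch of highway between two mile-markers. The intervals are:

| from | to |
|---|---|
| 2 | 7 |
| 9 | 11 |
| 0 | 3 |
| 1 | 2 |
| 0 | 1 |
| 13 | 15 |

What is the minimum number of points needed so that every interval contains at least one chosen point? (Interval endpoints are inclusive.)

By right end: [0,1]  [1,2]  [0,3]  [2,7]  [9,11]  [13,15]
[0,1] uncovered → point at 1; [2,7] uncovered → point at 7; [9,11] uncovered → point at 11; [13,15] uncovered → point at 15.
Points: 1, 7, 11, 15 (4 total).

4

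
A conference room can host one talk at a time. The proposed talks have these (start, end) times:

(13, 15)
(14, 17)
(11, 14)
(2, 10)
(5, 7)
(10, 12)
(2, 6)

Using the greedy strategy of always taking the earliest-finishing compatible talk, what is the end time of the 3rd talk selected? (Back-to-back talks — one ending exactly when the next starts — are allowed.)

By end time: (2,6), (5,7), (2,10), (10,12), (11,14), (13,15), (14,17).
Pick (2,6); next start ≥ 6 → (10,12); next start ≥ 12 → (13,15).
Selected: (2,6) (10,12) (13,15)

15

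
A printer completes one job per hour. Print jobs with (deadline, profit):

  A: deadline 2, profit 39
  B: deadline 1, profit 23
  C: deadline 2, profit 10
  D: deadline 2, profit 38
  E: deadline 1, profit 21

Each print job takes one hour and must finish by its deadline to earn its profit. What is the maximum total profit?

Profit order: A=39 D=38 B=23 E=21 C=10
Assign: A→slot 2, D→slot 1, B skipped, E skipped, C skipped.
Slots: [1:D] [2:A]
Profit = 38 + 39 = 77

77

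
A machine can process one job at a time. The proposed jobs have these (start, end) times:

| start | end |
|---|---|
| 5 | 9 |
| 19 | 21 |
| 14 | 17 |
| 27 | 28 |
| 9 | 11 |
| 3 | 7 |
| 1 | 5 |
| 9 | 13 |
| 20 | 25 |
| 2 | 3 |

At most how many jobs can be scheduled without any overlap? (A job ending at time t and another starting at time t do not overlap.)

Sorted by end: (2,3)  (1,5)  (3,7)  (5,9)  (9,11)  (9,13)  (14,17)  (19,21)  (20,25)  (27,28)
take (2,3); take (3,7); skip (5,9); take (9,11); take (14,17); take (19,21); take (27,28).
Selected 6 jobs.

6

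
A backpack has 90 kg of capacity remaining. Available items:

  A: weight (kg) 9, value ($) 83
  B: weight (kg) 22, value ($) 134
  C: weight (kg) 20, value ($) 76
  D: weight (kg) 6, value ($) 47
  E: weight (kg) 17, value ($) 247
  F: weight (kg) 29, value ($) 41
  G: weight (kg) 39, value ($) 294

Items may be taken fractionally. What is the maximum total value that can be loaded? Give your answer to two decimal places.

Order: E (247/17=14.53) > A (83/9=9.22) > D (47/6=7.83) > G (294/39=7.54) > B (134/22=6.09) > C (76/20=3.80) > F (41/29=1.41)
Fill: take E (17 @ 247) → take A (9 @ 83) → take D (6 @ 47) → take G (39 @ 294) → take 19/22 of B → 115.73; 90/90 used.
Total value = 786.73

786.73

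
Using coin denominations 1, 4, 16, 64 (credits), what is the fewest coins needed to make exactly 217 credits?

217 − 3×64→25 − 1×16→9 − 2×4→1 − 1×1→0
Total coins = 3 + 1 + 2 + 1 = 7

7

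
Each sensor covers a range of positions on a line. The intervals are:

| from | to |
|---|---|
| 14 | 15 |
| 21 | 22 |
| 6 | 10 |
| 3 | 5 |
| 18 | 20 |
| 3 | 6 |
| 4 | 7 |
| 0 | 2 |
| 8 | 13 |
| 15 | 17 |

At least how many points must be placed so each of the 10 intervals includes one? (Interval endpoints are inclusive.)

6

Sorted: [0,2] [3,5] [3,6] [4,7] [6,10] [8,13] [14,15] [15,17] [18,20] [21,22]
{[0,2]} hit by 2; {[3,5],[3,6],[4,7]} hit by 5; {[6,10],[8,13]} hit by 10; {[14,15],[15,17]} hit by 15; {[18,20]} hit by 20; {[21,22]} hit by 22.
Points: 2, 5, 10, 15, 20, 22 (6 total).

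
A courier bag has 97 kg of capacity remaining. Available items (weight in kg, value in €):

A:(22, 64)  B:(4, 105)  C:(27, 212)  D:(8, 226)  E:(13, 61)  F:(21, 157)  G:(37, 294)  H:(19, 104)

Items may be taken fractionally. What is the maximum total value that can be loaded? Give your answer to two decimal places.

994.00

Sort by value per unit weight and fill in that order.
Ratios (sorted): D 28.25, B 26.25, G 7.95, C 7.85, F 7.48, H 5.47, E 4.69, A 2.91
take D (8 @ 226); take B (4 @ 105); take G (37 @ 294); take C (27 @ 212); take F (21 @ 157). Capacity used 97/97.
Total value = 994.00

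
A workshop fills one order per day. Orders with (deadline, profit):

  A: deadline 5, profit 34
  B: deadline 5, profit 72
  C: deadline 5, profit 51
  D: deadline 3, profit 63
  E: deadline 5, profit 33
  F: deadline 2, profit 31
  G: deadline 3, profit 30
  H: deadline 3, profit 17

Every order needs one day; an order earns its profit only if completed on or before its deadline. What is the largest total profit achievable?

253

Take jobs in profit order; each goes to the latest open slot no later than its deadline.
By profit: B(d5,72), D(d3,63), C(d5,51), A(d5,34), E(d5,33), F(d2,31), G(d3,30), H(d3,17)
B→slot 5; D→slot 3; C→slot 4; A→slot 2; E→slot 1; F skipped; G skipped; H skipped.
Profit = 33 + 34 + 63 + 51 + 72 = 253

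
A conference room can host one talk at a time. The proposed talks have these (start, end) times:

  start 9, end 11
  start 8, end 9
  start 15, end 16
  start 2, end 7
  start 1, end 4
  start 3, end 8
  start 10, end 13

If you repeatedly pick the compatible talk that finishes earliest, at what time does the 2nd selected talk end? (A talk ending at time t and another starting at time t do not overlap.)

Sort by end time and greedily take each interval whose start is ≥ the last chosen end.
Sorted by end: (1,4)  (2,7)  (3,8)  (8,9)  (9,11)  (10,13)  (15,16)
take (1,4); skip (3,8); take (8,9); take (9,11); take (15,16).
Selected: (1,4) (8,9) (9,11) (15,16)

9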